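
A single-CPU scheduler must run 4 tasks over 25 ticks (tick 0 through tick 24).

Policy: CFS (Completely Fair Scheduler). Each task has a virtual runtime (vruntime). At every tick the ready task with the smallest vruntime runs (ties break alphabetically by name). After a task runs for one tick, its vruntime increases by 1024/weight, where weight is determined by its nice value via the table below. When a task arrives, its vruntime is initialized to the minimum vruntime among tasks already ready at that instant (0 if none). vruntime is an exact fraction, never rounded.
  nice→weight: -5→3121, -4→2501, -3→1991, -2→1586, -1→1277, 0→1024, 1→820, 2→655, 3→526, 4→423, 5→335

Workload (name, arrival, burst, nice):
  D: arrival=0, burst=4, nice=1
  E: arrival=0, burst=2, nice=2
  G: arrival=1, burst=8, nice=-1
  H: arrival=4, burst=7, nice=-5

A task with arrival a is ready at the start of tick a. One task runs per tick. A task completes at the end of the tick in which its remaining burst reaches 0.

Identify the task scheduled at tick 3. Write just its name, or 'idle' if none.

t=0: vr[D=0 E=0] → run D
t=1: vr[D=256/205 E=0 G=0] → run E
t=2: vr[D=256/205 E=1024/655 G=0] → run G
t=3: vr[D=256/205 E=1024/655 G=1024/1277] → run G
t=4: vr[D=256/205 E=1024/655 G=2048/1277 H=256/205] → run D
t=5: vr[D=512/205 E=1024/655 G=2048/1277 H=256/205] → run H
t=6: vr[D=512/205 E=1024/655 G=2048/1277 H=1008896/639805] → run E
t=7: vr[D=512/205 G=2048/1277 H=1008896/639805] → run H
t=8: vr[D=512/205 G=2048/1277 H=1218816/639805] → run G
t=9: vr[D=512/205 G=3072/1277 H=1218816/639805] → run H
t=10: vr[D=512/205 G=3072/1277 H=1428736/639805] → run H
t=11: vr[D=512/205 G=3072/1277 H=1638656/639805] → run G
t=12: vr[D=512/205 G=4096/1277 H=1638656/639805] → run D
t=13: vr[D=768/205 G=4096/1277 H=1638656/639805] → run H
t=14: vr[D=768/205 G=4096/1277 H=1848576/639805] → run H
t=15: vr[D=768/205 G=4096/1277 H=2058496/639805] → run G
t=16: vr[D=768/205 G=5120/1277 H=2058496/639805] → run H
t=17: vr[D=768/205 G=5120/1277] → run D
t=18: vr[G=5120/1277] → run G
t=19: vr[G=6144/1277] → run G
t=20: vr[G=7168/1277] → run G
t=21: (idle)
t=22: (idle)
t=23: (idle)
t=24: (idle)

running at tick 3 = G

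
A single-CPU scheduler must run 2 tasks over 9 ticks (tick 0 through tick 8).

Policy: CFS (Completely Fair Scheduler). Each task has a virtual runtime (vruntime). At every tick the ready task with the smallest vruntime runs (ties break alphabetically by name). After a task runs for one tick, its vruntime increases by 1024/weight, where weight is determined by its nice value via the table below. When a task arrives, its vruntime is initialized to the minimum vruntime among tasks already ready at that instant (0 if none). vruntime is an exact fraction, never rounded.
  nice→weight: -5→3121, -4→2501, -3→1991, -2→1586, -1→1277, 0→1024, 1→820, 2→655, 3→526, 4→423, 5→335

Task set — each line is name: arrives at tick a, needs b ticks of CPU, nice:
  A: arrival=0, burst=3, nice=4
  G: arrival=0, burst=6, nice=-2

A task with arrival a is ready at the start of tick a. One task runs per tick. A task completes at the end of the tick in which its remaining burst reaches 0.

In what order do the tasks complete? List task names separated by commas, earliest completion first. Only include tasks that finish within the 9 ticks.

t=0: vr[A=0 G=0] → run A
t=1: vr[A=1024/423 G=0] → run G
t=2: vr[A=1024/423 G=512/793] → run G
t=3: vr[A=1024/423 G=1024/793] → run G
t=4: vr[A=1024/423 G=1536/793] → run G
t=5: vr[A=1024/423 G=2048/793] → run A
t=6: vr[A=2048/423 G=2048/793] → run G
t=7: vr[A=2048/423 G=2560/793] → run G
t=8: vr[A=2048/423] → run A

completion order = G, A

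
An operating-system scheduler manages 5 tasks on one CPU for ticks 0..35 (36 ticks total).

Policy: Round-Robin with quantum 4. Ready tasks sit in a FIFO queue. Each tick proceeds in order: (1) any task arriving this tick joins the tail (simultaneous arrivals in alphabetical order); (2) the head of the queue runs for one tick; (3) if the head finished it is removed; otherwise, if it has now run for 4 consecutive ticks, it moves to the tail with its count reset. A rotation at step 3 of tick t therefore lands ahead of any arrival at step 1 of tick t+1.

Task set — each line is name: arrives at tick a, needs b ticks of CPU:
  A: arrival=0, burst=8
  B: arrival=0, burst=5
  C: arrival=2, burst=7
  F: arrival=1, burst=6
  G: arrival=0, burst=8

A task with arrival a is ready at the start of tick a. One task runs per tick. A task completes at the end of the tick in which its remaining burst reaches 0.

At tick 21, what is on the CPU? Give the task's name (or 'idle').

t=0: queue=[A,B,G] q_used=0 → run A
t=1: queue=[A,B,G,F] q_used=1 → run A
t=2: queue=[A,B,G,F,C] q_used=2 → run A
t=3: queue=[A,B,G,F,C] q_used=3 → run A
t=4: queue=[B,G,F,C,A] q_used=0 → run B
t=5: queue=[B,G,F,C,A] q_used=1 → run B
t=6: queue=[B,G,F,C,A] q_used=2 → run B
t=7: queue=[B,G,F,C,A] q_used=3 → run B
t=8: queue=[G,F,C,A,B] q_used=0 → run G
t=9: queue=[G,F,C,A,B] q_used=1 → run G
t=10: queue=[G,F,C,A,B] q_used=2 → run G
t=11: queue=[G,F,C,A,B] q_used=3 → run G
t=12: queue=[F,C,A,B,G] q_used=0 → run F
t=13: queue=[F,C,A,B,G] q_used=1 → run F
t=14: queue=[F,C,A,B,G] q_used=2 → run F
t=15: queue=[F,C,A,B,G] q_used=3 → run F
t=16: queue=[C,A,B,G,F] q_used=0 → run C
t=17: queue=[C,A,B,G,F] q_used=1 → run C
t=18: queue=[C,A,B,G,F] q_used=2 → run C
t=19: queue=[C,A,B,G,F] q_used=3 → run C
t=20: queue=[A,B,G,F,C] q_used=0 → run A
t=21: queue=[A,B,G,F,C] q_used=1 → run A
t=22: queue=[A,B,G,F,C] q_used=2 → run A
t=23: queue=[A,B,G,F,C] q_used=3 → run A
t=24: queue=[B,G,F,C] q_used=0 → run B
t=25: queue=[G,F,C] q_used=0 → run G
t=26: queue=[G,F,C] q_used=1 → run G
t=27: queue=[G,F,C] q_used=2 → run G
t=28: queue=[G,F,C] q_used=3 → run G
t=29: queue=[F,C] q_used=0 → run F
t=30: queue=[F,C] q_used=1 → run F
t=31: queue=[C] q_used=0 → run C
t=32: queue=[C] q_used=1 → run C
t=33: queue=[C] q_used=2 → run C
t=34: (idle)
t=35: (idle)

running at tick 21 = A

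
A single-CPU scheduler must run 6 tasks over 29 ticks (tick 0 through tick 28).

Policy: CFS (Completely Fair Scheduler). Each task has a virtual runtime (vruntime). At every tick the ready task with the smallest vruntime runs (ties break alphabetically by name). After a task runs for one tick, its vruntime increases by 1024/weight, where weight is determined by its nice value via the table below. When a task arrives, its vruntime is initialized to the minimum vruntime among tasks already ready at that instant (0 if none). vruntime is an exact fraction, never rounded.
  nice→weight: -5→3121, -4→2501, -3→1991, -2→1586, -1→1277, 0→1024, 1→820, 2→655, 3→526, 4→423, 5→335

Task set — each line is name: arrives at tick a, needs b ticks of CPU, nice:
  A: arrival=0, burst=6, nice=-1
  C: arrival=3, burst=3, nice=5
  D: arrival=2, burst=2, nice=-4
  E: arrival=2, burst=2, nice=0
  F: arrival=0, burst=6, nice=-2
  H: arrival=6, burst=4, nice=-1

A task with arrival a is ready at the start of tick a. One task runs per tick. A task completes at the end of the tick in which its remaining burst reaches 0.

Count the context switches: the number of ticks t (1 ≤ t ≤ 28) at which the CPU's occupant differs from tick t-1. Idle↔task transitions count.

t=0: vr[A=0 F=0] → run A
t=1: vr[A=1024/1277 F=0] → run F
t=2: vr[A=1024/1277 D=512/793 E=512/793 F=512/793] → run D
t=3: vr[A=1024/1277 C=512/793 D=34304/32513 E=512/793 F=512/793] → run C
t=4: vr[A=1024/1277 C=983552/265655 D=34304/32513 E=512/793 F=512/793] → run E
t=5: vr[A=1024/1277 C=983552/265655 D=34304/32513 E=1305/793 F=512/793] → run F
t=6: vr[A=1024/1277 C=983552/265655 D=34304/32513 E=1305/793 F=1024/793 H=1024/1277] → run A
t=7: vr[A=2048/1277 C=983552/265655 D=34304/32513 E=1305/793 F=1024/793 H=1024/1277] → run H
t=8: vr[A=2048/1277 C=983552/265655 D=34304/32513 E=1305/793 F=1024/793 H=2048/1277] → run D
t=9: vr[A=2048/1277 C=983552/265655 E=1305/793 F=1024/793 H=2048/1277] → run F
t=10: vr[A=2048/1277 C=983552/265655 E=1305/793 F=1536/793 H=2048/1277] → run A
t=11: vr[A=3072/1277 C=983552/265655 E=1305/793 F=1536/793 H=2048/1277] → run H
t=12: vr[A=3072/1277 C=983552/265655 E=1305/793 F=1536/793 H=3072/1277] → run E
t=13: vr[A=3072/1277 C=983552/265655 F=1536/793 H=3072/1277] → run F
t=14: vr[A=3072/1277 C=983552/265655 F=2048/793 H=3072/1277] → run A
t=15: vr[A=4096/1277 C=983552/265655 F=2048/793 H=3072/1277] → run H
t=16: vr[A=4096/1277 C=983552/265655 F=2048/793 H=4096/1277] → run F
t=17: vr[A=4096/1277 C=983552/265655 F=2560/793 H=4096/1277] → run A
t=18: vr[A=5120/1277 C=983552/265655 F=2560/793 H=4096/1277] → run H
t=19: vr[A=5120/1277 C=983552/265655 F=2560/793] → run F
t=20: vr[A=5120/1277 C=983552/265655] → run C
t=21: vr[A=5120/1277 C=1795584/265655] → run A
t=22: vr[C=1795584/265655] → run C
t=23: (idle)
t=24: (idle)
t=25: (idle)
t=26: (idle)
t=27: (idle)
t=28: (idle)

context switches = 23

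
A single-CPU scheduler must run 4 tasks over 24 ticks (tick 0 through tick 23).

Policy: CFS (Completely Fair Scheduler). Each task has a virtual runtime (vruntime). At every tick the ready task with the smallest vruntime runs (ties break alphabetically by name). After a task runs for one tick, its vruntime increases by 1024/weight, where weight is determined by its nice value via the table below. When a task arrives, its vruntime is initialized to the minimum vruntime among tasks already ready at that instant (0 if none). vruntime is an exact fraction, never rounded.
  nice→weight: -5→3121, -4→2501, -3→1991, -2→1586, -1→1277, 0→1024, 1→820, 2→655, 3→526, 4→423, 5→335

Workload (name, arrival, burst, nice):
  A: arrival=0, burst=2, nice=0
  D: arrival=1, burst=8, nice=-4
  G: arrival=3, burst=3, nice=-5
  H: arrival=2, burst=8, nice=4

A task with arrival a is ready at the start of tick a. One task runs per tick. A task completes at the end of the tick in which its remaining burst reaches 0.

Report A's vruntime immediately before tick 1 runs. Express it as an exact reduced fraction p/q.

vruntime(A, start of tick 1) = 1/1

t=0: vr[A=0] → run A
t=1: vr[A=1 D=1] → run A
t=2: vr[D=1 H=1] → run D
t=3: vr[D=3525/2501 G=1 H=1] → run G
t=4: vr[D=3525/2501 G=4145/3121 H=1] → run H
t=5: vr[D=3525/2501 G=4145/3121 H=1447/423] → run G
t=6: vr[D=3525/2501 G=5169/3121 H=1447/423] → run D
t=7: vr[D=4549/2501 G=5169/3121 H=1447/423] → run G
t=8: vr[D=4549/2501 H=1447/423] → run D
t=9: vr[D=5573/2501 H=1447/423] → run D
t=10: vr[D=6597/2501 H=1447/423] → run D
t=11: vr[D=7621/2501 H=1447/423] → run D
t=12: vr[D=8645/2501 H=1447/423] → run H
t=13: vr[D=8645/2501 H=2471/423] → run D
t=14: vr[D=9669/2501 H=2471/423] → run D
t=15: vr[H=2471/423] → run H
t=16: vr[H=1165/141] → run H
t=17: vr[H=4519/423] → run H
t=18: vr[H=5543/423] → run H
t=19: vr[H=2189/141] → run H
t=20: vr[H=7591/423] → run H
t=21: (idle)
t=22: (idle)
t=23: (idle)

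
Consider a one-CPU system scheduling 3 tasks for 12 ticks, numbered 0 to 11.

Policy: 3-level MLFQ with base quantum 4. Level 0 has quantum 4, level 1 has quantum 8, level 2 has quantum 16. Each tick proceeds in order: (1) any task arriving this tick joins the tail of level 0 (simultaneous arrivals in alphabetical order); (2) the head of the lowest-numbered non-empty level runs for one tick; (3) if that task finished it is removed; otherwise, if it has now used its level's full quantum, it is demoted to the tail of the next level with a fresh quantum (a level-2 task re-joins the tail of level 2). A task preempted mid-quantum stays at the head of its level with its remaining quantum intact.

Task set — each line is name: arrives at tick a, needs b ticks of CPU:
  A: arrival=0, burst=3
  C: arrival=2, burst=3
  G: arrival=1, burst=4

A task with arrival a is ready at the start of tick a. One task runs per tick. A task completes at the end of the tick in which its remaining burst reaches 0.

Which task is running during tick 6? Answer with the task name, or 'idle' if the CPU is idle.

t=0: L0/L1/L2 = A/-/- → run A
t=1: L0/L1/L2 = AG/-/- → run A
t=2: L0/L1/L2 = AGC/-/- → run A
t=3: L0/L1/L2 = GC/-/- → run G
t=4: L0/L1/L2 = GC/-/- → run G
t=5: L0/L1/L2 = GC/-/- → run G
t=6: L0/L1/L2 = GC/-/- → run G
t=7: L0/L1/L2 = C/-/- → run C
t=8: L0/L1/L2 = C/-/- → run C
t=9: L0/L1/L2 = C/-/- → run C
t=10: (idle)
t=11: (idle)

running at tick 6 = G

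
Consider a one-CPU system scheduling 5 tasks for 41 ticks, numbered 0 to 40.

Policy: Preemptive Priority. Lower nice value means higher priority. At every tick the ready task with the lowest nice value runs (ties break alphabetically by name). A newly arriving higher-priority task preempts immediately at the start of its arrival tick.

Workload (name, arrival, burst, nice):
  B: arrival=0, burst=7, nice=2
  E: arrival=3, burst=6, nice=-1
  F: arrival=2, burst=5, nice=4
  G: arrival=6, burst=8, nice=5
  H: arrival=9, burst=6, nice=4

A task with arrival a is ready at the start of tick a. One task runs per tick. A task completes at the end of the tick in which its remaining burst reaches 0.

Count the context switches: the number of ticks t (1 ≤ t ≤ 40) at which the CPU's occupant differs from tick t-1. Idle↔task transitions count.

context switches = 6

t=0: ready={B} → run B
t=1: ready={B} → run B
t=2: ready={B,F} → run B
t=3: ready={B,E,F} → run E
t=4: ready={B,E,F} → run E
t=5: ready={B,E,F} → run E
t=6: ready={B,E,F,G} → run E
t=7: ready={B,E,F,G} → run E
t=8: ready={B,E,F,G} → run E
t=9: ready={B,F,G,H} → run B
t=10: ready={B,F,G,H} → run B
t=11: ready={B,F,G,H} → run B
t=12: ready={B,F,G,H} → run B
t=13: ready={F,G,H} → run F
t=14: ready={F,G,H} → run F
t=15: ready={F,G,H} → run F
t=16: ready={F,G,H} → run F
t=17: ready={F,G,H} → run F
t=18: ready={G,H} → run H
t=19: ready={G,H} → run H
t=20: ready={G,H} → run H
t=21: ready={G,H} → run H
t=22: ready={G,H} → run H
t=23: ready={G,H} → run H
t=24: ready={G} → run G
t=25: ready={G} → run G
t=26: ready={G} → run G
t=27: ready={G} → run G
t=28: ready={G} → run G
t=29: ready={G} → run G
t=30: ready={G} → run G
t=31: ready={G} → run G
t=32: (idle)
t=33: (idle)
t=34: (idle)
t=35: (idle)
t=36: (idle)
t=37: (idle)
t=38: (idle)
t=39: (idle)
t=40: (idle)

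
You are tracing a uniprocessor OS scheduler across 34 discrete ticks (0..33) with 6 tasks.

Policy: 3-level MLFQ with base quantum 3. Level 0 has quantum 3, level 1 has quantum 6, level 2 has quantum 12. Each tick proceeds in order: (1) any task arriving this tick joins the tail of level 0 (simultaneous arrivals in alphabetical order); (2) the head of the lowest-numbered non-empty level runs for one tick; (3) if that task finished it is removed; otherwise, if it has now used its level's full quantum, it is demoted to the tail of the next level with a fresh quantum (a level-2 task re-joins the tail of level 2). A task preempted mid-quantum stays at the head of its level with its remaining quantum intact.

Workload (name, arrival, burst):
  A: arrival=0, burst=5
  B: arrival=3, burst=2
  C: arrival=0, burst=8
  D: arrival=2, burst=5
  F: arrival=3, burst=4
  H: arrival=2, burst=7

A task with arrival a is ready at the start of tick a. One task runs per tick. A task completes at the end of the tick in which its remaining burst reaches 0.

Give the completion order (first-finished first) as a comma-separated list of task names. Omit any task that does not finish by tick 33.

completion order = B, A, C, D, H, F

t=0: L0/L1/L2 = AC/-/- → run A
t=1: L0/L1/L2 = AC/-/- → run A
t=2: L0/L1/L2 = ACDH/-/- → run A
t=3: L0/L1/L2 = CDHBF/A/- → run C
t=4: L0/L1/L2 = CDHBF/A/- → run C
t=5: L0/L1/L2 = CDHBF/A/- → run C
t=6: L0/L1/L2 = DHBF/AC/- → run D
t=7: L0/L1/L2 = DHBF/AC/- → run D
t=8: L0/L1/L2 = DHBF/AC/- → run D
t=9: L0/L1/L2 = HBF/ACD/- → run H
t=10: L0/L1/L2 = HBF/ACD/- → run H
t=11: L0/L1/L2 = HBF/ACD/- → run H
t=12: L0/L1/L2 = BF/ACDH/- → run B
t=13: L0/L1/L2 = BF/ACDH/- → run B
t=14: L0/L1/L2 = F/ACDH/- → run F
t=15: L0/L1/L2 = F/ACDH/- → run F
t=16: L0/L1/L2 = F/ACDH/- → run F
t=17: L0/L1/L2 = -/ACDHF/- → run A
t=18: L0/L1/L2 = -/ACDHF/- → run A
t=19: L0/L1/L2 = -/CDHF/- → run C
t=20: L0/L1/L2 = -/CDHF/- → run C
t=21: L0/L1/L2 = -/CDHF/- → run C
t=22: L0/L1/L2 = -/CDHF/- → run C
t=23: L0/L1/L2 = -/CDHF/- → run C
t=24: L0/L1/L2 = -/DHF/- → run D
t=25: L0/L1/L2 = -/DHF/- → run D
t=26: L0/L1/L2 = -/HF/- → run H
t=27: L0/L1/L2 = -/HF/- → run H
t=28: L0/L1/L2 = -/HF/- → run H
t=29: L0/L1/L2 = -/HF/- → run H
t=30: L0/L1/L2 = -/F/- → run F
t=31: (idle)
t=32: (idle)
t=33: (idle)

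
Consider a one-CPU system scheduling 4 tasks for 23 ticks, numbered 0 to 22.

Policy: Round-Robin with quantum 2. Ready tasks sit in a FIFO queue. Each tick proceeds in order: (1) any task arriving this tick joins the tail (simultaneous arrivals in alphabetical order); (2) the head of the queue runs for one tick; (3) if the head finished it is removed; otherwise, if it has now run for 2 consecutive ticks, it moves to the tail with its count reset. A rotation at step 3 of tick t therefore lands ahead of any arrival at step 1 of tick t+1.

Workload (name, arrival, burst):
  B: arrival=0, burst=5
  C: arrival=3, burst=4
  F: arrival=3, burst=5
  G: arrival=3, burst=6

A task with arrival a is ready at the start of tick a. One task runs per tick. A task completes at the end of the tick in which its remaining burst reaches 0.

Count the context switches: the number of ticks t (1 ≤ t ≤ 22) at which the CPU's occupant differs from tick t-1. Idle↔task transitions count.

t=0: queue=[B] q_used=0 → run B
t=1: queue=[B] q_used=1 → run B
t=2: queue=[B] q_used=0 → run B
t=3: queue=[B,C,F,G] q_used=1 → run B
t=4: queue=[C,F,G,B] q_used=0 → run C
t=5: queue=[C,F,G,B] q_used=1 → run C
t=6: queue=[F,G,B,C] q_used=0 → run F
t=7: queue=[F,G,B,C] q_used=1 → run F
t=8: queue=[G,B,C,F] q_used=0 → run G
t=9: queue=[G,B,C,F] q_used=1 → run G
t=10: queue=[B,C,F,G] q_used=0 → run B
t=11: queue=[C,F,G] q_used=0 → run C
t=12: queue=[C,F,G] q_used=1 → run C
t=13: queue=[F,G] q_used=0 → run F
t=14: queue=[F,G] q_used=1 → run F
t=15: queue=[G,F] q_used=0 → run G
t=16: queue=[G,F] q_used=1 → run G
t=17: queue=[F,G] q_used=0 → run F
t=18: queue=[G] q_used=0 → run G
t=19: queue=[G] q_used=1 → run G
t=20: (idle)
t=21: (idle)
t=22: (idle)

context switches = 10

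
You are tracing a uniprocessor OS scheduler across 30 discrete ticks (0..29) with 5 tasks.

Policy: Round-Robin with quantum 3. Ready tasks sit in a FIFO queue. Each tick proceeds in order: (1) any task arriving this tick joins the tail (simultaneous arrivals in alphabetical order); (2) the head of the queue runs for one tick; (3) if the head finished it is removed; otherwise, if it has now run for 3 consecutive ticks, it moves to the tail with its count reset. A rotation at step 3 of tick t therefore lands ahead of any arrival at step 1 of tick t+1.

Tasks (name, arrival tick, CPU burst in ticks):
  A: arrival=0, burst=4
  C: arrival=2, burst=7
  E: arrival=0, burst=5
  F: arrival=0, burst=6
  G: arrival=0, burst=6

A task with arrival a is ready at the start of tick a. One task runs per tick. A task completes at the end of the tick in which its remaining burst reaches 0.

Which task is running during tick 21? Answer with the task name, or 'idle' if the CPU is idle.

running at tick 21 = G

t=0: queue=[A,E,F,G] q_used=0 → run A
t=1: queue=[A,E,F,G] q_used=1 → run A
t=2: queue=[A,E,F,G,C] q_used=2 → run A
t=3: queue=[E,F,G,C,A] q_used=0 → run E
t=4: queue=[E,F,G,C,A] q_used=1 → run E
t=5: queue=[E,F,G,C,A] q_used=2 → run E
t=6: queue=[F,G,C,A,E] q_used=0 → run F
t=7: queue=[F,G,C,A,E] q_used=1 → run F
t=8: queue=[F,G,C,A,E] q_used=2 → run F
t=9: queue=[G,C,A,E,F] q_used=0 → run G
t=10: queue=[G,C,A,E,F] q_used=1 → run G
t=11: queue=[G,C,A,E,F] q_used=2 → run G
t=12: queue=[C,A,E,F,G] q_used=0 → run C
t=13: queue=[C,A,E,F,G] q_used=1 → run C
t=14: queue=[C,A,E,F,G] q_used=2 → run C
t=15: queue=[A,E,F,G,C] q_used=0 → run A
t=16: queue=[E,F,G,C] q_used=0 → run E
t=17: queue=[E,F,G,C] q_used=1 → run E
t=18: queue=[F,G,C] q_used=0 → run F
t=19: queue=[F,G,C] q_used=1 → run F
t=20: queue=[F,G,C] q_used=2 → run F
t=21: queue=[G,C] q_used=0 → run G
t=22: queue=[G,C] q_used=1 → run G
t=23: queue=[G,C] q_used=2 → run G
t=24: queue=[C] q_used=0 → run C
t=25: queue=[C] q_used=1 → run C
t=26: queue=[C] q_used=2 → run C
t=27: queue=[C] q_used=0 → run C
t=28: (idle)
t=29: (idle)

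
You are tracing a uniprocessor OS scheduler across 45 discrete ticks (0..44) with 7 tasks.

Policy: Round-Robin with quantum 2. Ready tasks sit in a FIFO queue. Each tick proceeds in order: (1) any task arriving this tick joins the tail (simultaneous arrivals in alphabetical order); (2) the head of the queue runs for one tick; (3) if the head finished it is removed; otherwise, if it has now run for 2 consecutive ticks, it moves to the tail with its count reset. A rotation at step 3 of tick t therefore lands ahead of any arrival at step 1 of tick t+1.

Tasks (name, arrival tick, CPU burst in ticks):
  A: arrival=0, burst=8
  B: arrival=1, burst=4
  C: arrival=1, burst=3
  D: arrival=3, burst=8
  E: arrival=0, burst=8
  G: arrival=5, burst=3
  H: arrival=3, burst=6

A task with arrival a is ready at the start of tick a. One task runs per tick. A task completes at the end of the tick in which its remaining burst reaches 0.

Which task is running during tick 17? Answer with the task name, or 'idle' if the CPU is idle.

running at tick 17 = G

t=0: queue=[A,E] q_used=0 → run A
t=1: queue=[A,E,B,C] q_used=1 → run A
t=2: queue=[E,B,C,A] q_used=0 → run E
t=3: queue=[E,B,C,A,D,H] q_used=1 → run E
t=4: queue=[B,C,A,D,H,E] q_used=0 → run B
t=5: queue=[B,C,A,D,H,E,G] q_used=1 → run B
t=6: queue=[C,A,D,H,E,G,B] q_used=0 → run C
t=7: queue=[C,A,D,H,E,G,B] q_used=1 → run C
t=8: queue=[A,D,H,E,G,B,C] q_used=0 → run A
t=9: queue=[A,D,H,E,G,B,C] q_used=1 → run A
t=10: queue=[D,H,E,G,B,C,A] q_used=0 → run D
t=11: queue=[D,H,E,G,B,C,A] q_used=1 → run D
t=12: queue=[H,E,G,B,C,A,D] q_used=0 → run H
t=13: queue=[H,E,G,B,C,A,D] q_used=1 → run H
t=14: queue=[E,G,B,C,A,D,H] q_used=0 → run E
t=15: queue=[E,G,B,C,A,D,H] q_used=1 → run E
t=16: queue=[G,B,C,A,D,H,E] q_used=0 → run G
t=17: queue=[G,B,C,A,D,H,E] q_used=1 → run G
t=18: queue=[B,C,A,D,H,E,G] q_used=0 → run B
t=19: queue=[B,C,A,D,H,E,G] q_used=1 → run B
t=20: queue=[C,A,D,H,E,G] q_used=0 → run C
t=21: queue=[A,D,H,E,G] q_used=0 → run A
t=22: queue=[A,D,H,E,G] q_used=1 → run A
t=23: queue=[D,H,E,G,A] q_used=0 → run D
t=24: queue=[D,H,E,G,A] q_used=1 → run D
t=25: queue=[H,E,G,A,D] q_used=0 → run H
t=26: queue=[H,E,G,A,D] q_used=1 → run H
t=27: queue=[E,G,A,D,H] q_used=0 → run E
t=28: queue=[E,G,A,D,H] q_used=1 → run E
t=29: queue=[G,A,D,H,E] q_used=0 → run G
t=30: queue=[A,D,H,E] q_used=0 → run A
t=31: queue=[A,D,H,E] q_used=1 → run A
t=32: queue=[D,H,E] q_used=0 → run D
t=33: queue=[D,H,E] q_used=1 → run D
t=34: queue=[H,E,D] q_used=0 → run H
t=35: queue=[H,E,D] q_used=1 → run H
t=36: queue=[E,D] q_used=0 → run E
t=37: queue=[E,D] q_used=1 → run E
t=38: queue=[D] q_used=0 → run D
t=39: queue=[D] q_used=1 → run D
t=40: (idle)
t=41: (idle)
t=42: (idle)
t=43: (idle)
t=44: (idle)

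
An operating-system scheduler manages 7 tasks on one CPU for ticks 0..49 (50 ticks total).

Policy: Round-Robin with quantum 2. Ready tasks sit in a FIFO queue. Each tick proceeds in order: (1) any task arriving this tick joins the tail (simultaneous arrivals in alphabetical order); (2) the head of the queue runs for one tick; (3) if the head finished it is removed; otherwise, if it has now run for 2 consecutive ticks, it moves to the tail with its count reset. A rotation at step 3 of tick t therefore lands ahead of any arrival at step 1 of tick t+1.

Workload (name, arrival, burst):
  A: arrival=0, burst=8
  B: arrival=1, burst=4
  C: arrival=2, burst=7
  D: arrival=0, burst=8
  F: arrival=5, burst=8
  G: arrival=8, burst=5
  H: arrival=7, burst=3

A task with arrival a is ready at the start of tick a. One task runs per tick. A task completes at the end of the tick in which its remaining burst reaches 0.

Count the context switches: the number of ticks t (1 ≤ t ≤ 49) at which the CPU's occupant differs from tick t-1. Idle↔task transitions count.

t=0: queue=[A,D] q_used=0 → run A
t=1: queue=[A,D,B] q_used=1 → run A
t=2: queue=[D,B,A,C] q_used=0 → run D
t=3: queue=[D,B,A,C] q_used=1 → run D
t=4: queue=[B,A,C,D] q_used=0 → run B
t=5: queue=[B,A,C,D,F] q_used=1 → run B
t=6: queue=[A,C,D,F,B] q_used=0 → run A
t=7: queue=[A,C,D,F,B,H] q_used=1 → run A
t=8: queue=[C,D,F,B,H,A,G] q_used=0 → run C
t=9: queue=[C,D,F,B,H,A,G] q_used=1 → run C
t=10: queue=[D,F,B,H,A,G,C] q_used=0 → run D
t=11: queue=[D,F,B,H,A,G,C] q_used=1 → run D
t=12: queue=[F,B,H,A,G,C,D] q_used=0 → run F
t=13: queue=[F,B,H,A,G,C,D] q_used=1 → run F
t=14: queue=[B,H,A,G,C,D,F] q_used=0 → run B
t=15: queue=[B,H,A,G,C,D,F] q_used=1 → run B
t=16: queue=[H,A,G,C,D,F] q_used=0 → run H
t=17: queue=[H,A,G,C,D,F] q_used=1 → run H
t=18: queue=[A,G,C,D,F,H] q_used=0 → run A
t=19: queue=[A,G,C,D,F,H] q_used=1 → run A
t=20: queue=[G,C,D,F,H,A] q_used=0 → run G
t=21: queue=[G,C,D,F,H,A] q_used=1 → run G
t=22: queue=[C,D,F,H,A,G] q_used=0 → run C
t=23: queue=[C,D,F,H,A,G] q_used=1 → run C
t=24: queue=[D,F,H,A,G,C] q_used=0 → run D
t=25: queue=[D,F,H,A,G,C] q_used=1 → run D
t=26: queue=[F,H,A,G,C,D] q_used=0 → run F
t=27: queue=[F,H,A,G,C,D] q_used=1 → run F
t=28: queue=[H,A,G,C,D,F] q_used=0 → run H
t=29: queue=[A,G,C,D,F] q_used=0 → run A
t=30: queue=[A,G,C,D,F] q_used=1 → run A
t=31: queue=[G,C,D,F] q_used=0 → run G
t=32: queue=[G,C,D,F] q_used=1 → run G
t=33: queue=[C,D,F,G] q_used=0 → run C
t=34: queue=[C,D,F,G] q_used=1 → run C
t=35: queue=[D,F,G,C] q_used=0 → run D
t=36: queue=[D,F,G,C] q_used=1 → run D
t=37: queue=[F,G,C] q_used=0 → run F
t=38: queue=[F,G,C] q_used=1 → run F
t=39: queue=[G,C,F] q_used=0 → run G
t=40: queue=[C,F] q_used=0 → run C
t=41: queue=[F] q_used=0 → run F
t=42: queue=[F] q_used=1 → run F
t=43: (idle)
t=44: (idle)
t=45: (idle)
t=46: (idle)
t=47: (idle)
t=48: (idle)
t=49: (idle)

context switches = 23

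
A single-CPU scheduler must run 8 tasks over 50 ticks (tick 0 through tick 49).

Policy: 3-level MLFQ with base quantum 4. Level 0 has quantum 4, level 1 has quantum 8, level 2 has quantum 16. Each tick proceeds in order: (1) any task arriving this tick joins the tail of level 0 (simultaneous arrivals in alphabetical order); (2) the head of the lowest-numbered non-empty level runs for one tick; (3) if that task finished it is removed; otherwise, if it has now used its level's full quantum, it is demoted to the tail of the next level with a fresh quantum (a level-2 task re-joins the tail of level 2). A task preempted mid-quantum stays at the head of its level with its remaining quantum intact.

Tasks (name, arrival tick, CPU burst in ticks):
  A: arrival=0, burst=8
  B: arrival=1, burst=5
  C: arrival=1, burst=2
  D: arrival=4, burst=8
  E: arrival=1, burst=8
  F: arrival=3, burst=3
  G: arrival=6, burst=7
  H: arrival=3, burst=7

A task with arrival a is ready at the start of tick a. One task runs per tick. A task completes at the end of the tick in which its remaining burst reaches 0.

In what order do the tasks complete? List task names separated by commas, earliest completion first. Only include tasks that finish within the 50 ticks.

t=0: L0/L1/L2 = A/-/- → run A
t=1: L0/L1/L2 = ABCE/-/- → run A
t=2: L0/L1/L2 = ABCE/-/- → run A
t=3: L0/L1/L2 = ABCEFH/-/- → run A
t=4: L0/L1/L2 = BCEFHD/A/- → run B
t=5: L0/L1/L2 = BCEFHD/A/- → run B
t=6: L0/L1/L2 = BCEFHDG/A/- → run B
t=7: L0/L1/L2 = BCEFHDG/A/- → run B
t=8: L0/L1/L2 = CEFHDG/AB/- → run C
t=9: L0/L1/L2 = CEFHDG/AB/- → run C
t=10: L0/L1/L2 = EFHDG/AB/- → run E
t=11: L0/L1/L2 = EFHDG/AB/- → run E
t=12: L0/L1/L2 = EFHDG/AB/- → run E
t=13: L0/L1/L2 = EFHDG/AB/- → run E
t=14: L0/L1/L2 = FHDG/ABE/- → run F
t=15: L0/L1/L2 = FHDG/ABE/- → run F
t=16: L0/L1/L2 = FHDG/ABE/- → run F
t=17: L0/L1/L2 = HDG/ABE/- → run H
t=18: L0/L1/L2 = HDG/ABE/- → run H
t=19: L0/L1/L2 = HDG/ABE/- → run H
t=20: L0/L1/L2 = HDG/ABE/- → run H
t=21: L0/L1/L2 = DG/ABEH/- → run D
t=22: L0/L1/L2 = DG/ABEH/- → run D
t=23: L0/L1/L2 = DG/ABEH/- → run D
t=24: L0/L1/L2 = DG/ABEH/- → run D
t=25: L0/L1/L2 = G/ABEHD/- → run G
t=26: L0/L1/L2 = G/ABEHD/- → run G
t=27: L0/L1/L2 = G/ABEHD/- → run G
t=28: L0/L1/L2 = G/ABEHD/- → run G
t=29: L0/L1/L2 = -/ABEHDG/- → run A
t=30: L0/L1/L2 = -/ABEHDG/- → run A
t=31: L0/L1/L2 = -/ABEHDG/- → run A
t=32: L0/L1/L2 = -/ABEHDG/- → run A
t=33: L0/L1/L2 = -/BEHDG/- → run B
t=34: L0/L1/L2 = -/EHDG/- → run E
t=35: L0/L1/L2 = -/EHDG/- → run E
t=36: L0/L1/L2 = -/EHDG/- → run E
t=37: L0/L1/L2 = -/EHDG/- → run E
t=38: L0/L1/L2 = -/HDG/- → run H
t=39: L0/L1/L2 = -/HDG/- → run H
t=40: L0/L1/L2 = -/HDG/- → run H
t=41: L0/L1/L2 = -/DG/- → run D
t=42: L0/L1/L2 = -/DG/- → run D
t=43: L0/L1/L2 = -/DG/- → run D
t=44: L0/L1/L2 = -/DG/- → run D
t=45: L0/L1/L2 = -/G/- → run G
t=46: L0/L1/L2 = -/G/- → run G
t=47: L0/L1/L2 = -/G/- → run G
t=48: (idle)
t=49: (idle)

completion order = C, F, A, B, E, H, D, G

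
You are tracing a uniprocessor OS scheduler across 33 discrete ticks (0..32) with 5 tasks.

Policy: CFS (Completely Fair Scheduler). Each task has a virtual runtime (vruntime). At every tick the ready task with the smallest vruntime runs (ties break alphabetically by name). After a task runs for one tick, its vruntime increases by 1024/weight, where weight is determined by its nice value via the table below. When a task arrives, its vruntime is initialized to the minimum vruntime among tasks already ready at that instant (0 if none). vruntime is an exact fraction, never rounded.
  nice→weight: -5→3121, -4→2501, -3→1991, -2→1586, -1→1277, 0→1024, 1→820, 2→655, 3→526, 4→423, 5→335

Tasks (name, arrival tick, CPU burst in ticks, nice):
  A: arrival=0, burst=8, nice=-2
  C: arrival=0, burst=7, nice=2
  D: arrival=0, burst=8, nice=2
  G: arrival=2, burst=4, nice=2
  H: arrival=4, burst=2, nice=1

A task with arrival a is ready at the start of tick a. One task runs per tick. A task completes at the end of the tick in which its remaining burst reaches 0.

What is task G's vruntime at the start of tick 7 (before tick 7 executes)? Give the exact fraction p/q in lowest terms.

vruntime(G, start of tick 7) = 1024/655

t=0: vr[A=0 C=0 D=0] → run A
t=1: vr[A=512/793 C=0 D=0] → run C
t=2: vr[A=512/793 C=1024/655 D=0 G=0] → run D
t=3: vr[A=512/793 C=1024/655 D=1024/655 G=0] → run G
t=4: vr[A=512/793 C=1024/655 D=1024/655 G=1024/655 H=512/793] → run A
t=5: vr[A=1024/793 C=1024/655 D=1024/655 G=1024/655 H=512/793] → run H
t=6: vr[A=1024/793 C=1024/655 D=1024/655 G=1024/655 H=307968/162565] → run A
t=7: vr[A=1536/793 C=1024/655 D=1024/655 G=1024/655 H=307968/162565] → run C
t=8: vr[A=1536/793 C=2048/655 D=1024/655 G=1024/655 H=307968/162565] → run D
t=9: vr[A=1536/793 C=2048/655 D=2048/655 G=1024/655 H=307968/162565] → run G
t=10: vr[A=1536/793 C=2048/655 D=2048/655 G=2048/655 H=307968/162565] → run H
t=11: vr[A=1536/793 C=2048/655 D=2048/655 G=2048/655] → run A
t=12: vr[A=2048/793 C=2048/655 D=2048/655 G=2048/655] → run A
t=13: vr[A=2560/793 C=2048/655 D=2048/655 G=2048/655] → run C
t=14: vr[A=2560/793 C=3072/655 D=2048/655 G=2048/655] → run D
t=15: vr[A=2560/793 C=3072/655 D=3072/655 G=2048/655] → run G
t=16: vr[A=2560/793 C=3072/655 D=3072/655 G=3072/655] → run A
t=17: vr[A=3072/793 C=3072/655 D=3072/655 G=3072/655] → run A
t=18: vr[A=3584/793 C=3072/655 D=3072/655 G=3072/655] → run A
t=19: vr[C=3072/655 D=3072/655 G=3072/655] → run C
t=20: vr[C=4096/655 D=3072/655 G=3072/655] → run D
t=21: vr[C=4096/655 D=4096/655 G=3072/655] → run G
t=22: vr[C=4096/655 D=4096/655] → run C
t=23: vr[C=1024/131 D=4096/655] → run D
t=24: vr[C=1024/131 D=1024/131] → run C
t=25: vr[C=6144/655 D=1024/131] → run D
t=26: vr[C=6144/655 D=6144/655] → run C
t=27: vr[D=6144/655] → run D
t=28: vr[D=7168/655] → run D
t=29: (idle)
t=30: (idle)
t=31: (idle)
t=32: (idle)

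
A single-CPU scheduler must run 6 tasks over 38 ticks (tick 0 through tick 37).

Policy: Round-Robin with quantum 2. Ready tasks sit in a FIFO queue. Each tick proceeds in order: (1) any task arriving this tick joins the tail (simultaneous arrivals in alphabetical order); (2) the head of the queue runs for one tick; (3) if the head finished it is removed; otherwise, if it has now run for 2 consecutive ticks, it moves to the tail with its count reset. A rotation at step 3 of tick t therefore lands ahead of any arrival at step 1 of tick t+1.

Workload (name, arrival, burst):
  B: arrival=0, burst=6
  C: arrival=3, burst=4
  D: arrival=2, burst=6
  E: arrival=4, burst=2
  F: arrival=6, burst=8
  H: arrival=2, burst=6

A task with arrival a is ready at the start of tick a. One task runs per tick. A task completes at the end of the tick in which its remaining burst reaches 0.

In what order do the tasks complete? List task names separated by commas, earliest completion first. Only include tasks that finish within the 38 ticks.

completion order = B, E, C, D, H, F

t=0: queue=[B] q_used=0 → run B
t=1: queue=[B] q_used=1 → run B
t=2: queue=[B,D,H] q_used=0 → run B
t=3: queue=[B,D,H,C] q_used=1 → run B
t=4: queue=[D,H,C,B,E] q_used=0 → run D
t=5: queue=[D,H,C,B,E] q_used=1 → run D
t=6: queue=[H,C,B,E,D,F] q_used=0 → run H
t=7: queue=[H,C,B,E,D,F] q_used=1 → run H
t=8: queue=[C,B,E,D,F,H] q_used=0 → run C
t=9: queue=[C,B,E,D,F,H] q_used=1 → run C
t=10: queue=[B,E,D,F,H,C] q_used=0 → run B
t=11: queue=[B,E,D,F,H,C] q_used=1 → run B
t=12: queue=[E,D,F,H,C] q_used=0 → run E
t=13: queue=[E,D,F,H,C] q_used=1 → run E
t=14: queue=[D,F,H,C] q_used=0 → run D
t=15: queue=[D,F,H,C] q_used=1 → run D
t=16: queue=[F,H,C,D] q_used=0 → run F
t=17: queue=[F,H,C,D] q_used=1 → run F
t=18: queue=[H,C,D,F] q_used=0 → run H
t=19: queue=[H,C,D,F] q_used=1 → run H
t=20: queue=[C,D,F,H] q_used=0 → run C
t=21: queue=[C,D,F,H] q_used=1 → run C
t=22: queue=[D,F,H] q_used=0 → run D
t=23: queue=[D,F,H] q_used=1 → run D
t=24: queue=[F,H] q_used=0 → run F
t=25: queue=[F,H] q_used=1 → run F
t=26: queue=[H,F] q_used=0 → run H
t=27: queue=[H,F] q_used=1 → run H
t=28: queue=[F] q_used=0 → run F
t=29: queue=[F] q_used=1 → run F
t=30: queue=[F] q_used=0 → run F
t=31: queue=[F] q_used=1 → run F
t=32: (idle)
t=33: (idle)
t=34: (idle)
t=35: (idle)
t=36: (idle)
t=37: (idle)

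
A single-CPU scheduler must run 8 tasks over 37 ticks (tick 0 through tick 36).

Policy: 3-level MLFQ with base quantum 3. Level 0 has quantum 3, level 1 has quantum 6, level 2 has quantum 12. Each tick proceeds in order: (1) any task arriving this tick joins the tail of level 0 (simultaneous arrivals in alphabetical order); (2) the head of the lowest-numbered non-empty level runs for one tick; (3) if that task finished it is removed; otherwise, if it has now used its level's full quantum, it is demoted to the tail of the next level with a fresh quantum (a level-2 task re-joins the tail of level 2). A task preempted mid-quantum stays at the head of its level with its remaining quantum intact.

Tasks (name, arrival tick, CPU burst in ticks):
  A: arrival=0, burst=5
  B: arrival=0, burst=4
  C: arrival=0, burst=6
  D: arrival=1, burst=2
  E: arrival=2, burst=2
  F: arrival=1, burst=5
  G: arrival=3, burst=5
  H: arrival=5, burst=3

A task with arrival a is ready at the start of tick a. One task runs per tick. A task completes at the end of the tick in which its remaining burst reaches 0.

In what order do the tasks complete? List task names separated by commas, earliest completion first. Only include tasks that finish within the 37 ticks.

t=0: L0/L1/L2 = ABC/-/- → run A
t=1: L0/L1/L2 = ABCDF/-/- → run A
t=2: L0/L1/L2 = ABCDFE/-/- → run A
t=3: L0/L1/L2 = BCDFEG/A/- → run B
t=4: L0/L1/L2 = BCDFEG/A/- → run B
t=5: L0/L1/L2 = BCDFEGH/A/- → run B
t=6: L0/L1/L2 = CDFEGH/AB/- → run C
t=7: L0/L1/L2 = CDFEGH/AB/- → run C
t=8: L0/L1/L2 = CDFEGH/AB/- → run C
t=9: L0/L1/L2 = DFEGH/ABC/- → run D
t=10: L0/L1/L2 = DFEGH/ABC/- → run D
t=11: L0/L1/L2 = FEGH/ABC/- → run F
t=12: L0/L1/L2 = FEGH/ABC/- → run F
t=13: L0/L1/L2 = FEGH/ABC/- → run F
t=14: L0/L1/L2 = EGH/ABCF/- → run E
t=15: L0/L1/L2 = EGH/ABCF/- → run E
t=16: L0/L1/L2 = GH/ABCF/- → run G
t=17: L0/L1/L2 = GH/ABCF/- → run G
t=18: L0/L1/L2 = GH/ABCF/- → run G
t=19: L0/L1/L2 = H/ABCFG/- → run H
t=20: L0/L1/L2 = H/ABCFG/- → run H
t=21: L0/L1/L2 = H/ABCFG/- → run H
t=22: L0/L1/L2 = -/ABCFG/- → run A
t=23: L0/L1/L2 = -/ABCFG/- → run A
t=24: L0/L1/L2 = -/BCFG/- → run B
t=25: L0/L1/L2 = -/CFG/- → run C
t=26: L0/L1/L2 = -/CFG/- → run C
t=27: L0/L1/L2 = -/CFG/- → run C
t=28: L0/L1/L2 = -/FG/- → run F
t=29: L0/L1/L2 = -/FG/- → run F
t=30: L0/L1/L2 = -/G/- → run G
t=31: L0/L1/L2 = -/G/- → run G
t=32: (idle)
t=33: (idle)
t=34: (idle)
t=35: (idle)
t=36: (idle)

completion order = D, E, H, A, B, C, F, G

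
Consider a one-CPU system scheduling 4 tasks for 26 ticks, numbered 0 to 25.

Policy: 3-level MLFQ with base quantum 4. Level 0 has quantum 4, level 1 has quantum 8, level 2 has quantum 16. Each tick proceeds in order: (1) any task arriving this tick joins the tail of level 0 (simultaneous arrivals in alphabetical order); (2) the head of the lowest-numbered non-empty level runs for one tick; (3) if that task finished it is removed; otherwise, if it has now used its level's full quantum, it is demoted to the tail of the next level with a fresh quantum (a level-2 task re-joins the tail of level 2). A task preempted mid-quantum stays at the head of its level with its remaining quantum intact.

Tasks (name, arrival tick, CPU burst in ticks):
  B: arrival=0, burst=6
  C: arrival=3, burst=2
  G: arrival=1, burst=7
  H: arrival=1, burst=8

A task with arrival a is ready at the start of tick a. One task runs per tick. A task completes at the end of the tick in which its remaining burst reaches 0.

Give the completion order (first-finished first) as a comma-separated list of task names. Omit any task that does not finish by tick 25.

completion order = C, B, G, H

t=0: L0/L1/L2 = B/-/- → run B
t=1: L0/L1/L2 = BGH/-/- → run B
t=2: L0/L1/L2 = BGH/-/- → run B
t=3: L0/L1/L2 = BGHC/-/- → run B
t=4: L0/L1/L2 = GHC/B/- → run G
t=5: L0/L1/L2 = GHC/B/- → run G
t=6: L0/L1/L2 = GHC/B/- → run G
t=7: L0/L1/L2 = GHC/B/- → run G
t=8: L0/L1/L2 = HC/BG/- → run H
t=9: L0/L1/L2 = HC/BG/- → run H
t=10: L0/L1/L2 = HC/BG/- → run H
t=11: L0/L1/L2 = HC/BG/- → run H
t=12: L0/L1/L2 = C/BGH/- → run C
t=13: L0/L1/L2 = C/BGH/- → run C
t=14: L0/L1/L2 = -/BGH/- → run B
t=15: L0/L1/L2 = -/BGH/- → run B
t=16: L0/L1/L2 = -/GH/- → run G
t=17: L0/L1/L2 = -/GH/- → run G
t=18: L0/L1/L2 = -/GH/- → run G
t=19: L0/L1/L2 = -/H/- → run H
t=20: L0/L1/L2 = -/H/- → run H
t=21: L0/L1/L2 = -/H/- → run H
t=22: L0/L1/L2 = -/H/- → run H
t=23: (idle)
t=24: (idle)
t=25: (idle)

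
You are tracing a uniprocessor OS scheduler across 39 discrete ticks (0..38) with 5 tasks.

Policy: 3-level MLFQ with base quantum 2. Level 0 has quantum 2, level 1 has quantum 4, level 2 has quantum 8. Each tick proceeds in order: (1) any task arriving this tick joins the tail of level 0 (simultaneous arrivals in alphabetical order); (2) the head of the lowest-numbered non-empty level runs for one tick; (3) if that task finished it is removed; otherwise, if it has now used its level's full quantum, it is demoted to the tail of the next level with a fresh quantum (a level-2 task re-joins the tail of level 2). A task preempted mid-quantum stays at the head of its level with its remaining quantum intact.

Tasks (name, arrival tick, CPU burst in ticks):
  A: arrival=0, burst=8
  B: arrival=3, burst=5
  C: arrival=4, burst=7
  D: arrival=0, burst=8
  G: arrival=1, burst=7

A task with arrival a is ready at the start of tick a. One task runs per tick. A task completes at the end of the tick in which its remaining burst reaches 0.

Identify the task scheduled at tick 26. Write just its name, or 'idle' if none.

running at tick 26 = C

t=0: L0/L1/L2 = AD/-/- → run A
t=1: L0/L1/L2 = ADG/-/- → run A
t=2: L0/L1/L2 = DG/A/- → run D
t=3: L0/L1/L2 = DGB/A/- → run D
t=4: L0/L1/L2 = GBC/AD/- → run G
t=5: L0/L1/L2 = GBC/AD/- → run G
t=6: L0/L1/L2 = BC/ADG/- → run B
t=7: L0/L1/L2 = BC/ADG/- → run B
t=8: L0/L1/L2 = C/ADGB/- → run C
t=9: L0/L1/L2 = C/ADGB/- → run C
t=10: L0/L1/L2 = -/ADGBC/- → run A
t=11: L0/L1/L2 = -/ADGBC/- → run A
t=12: L0/L1/L2 = -/ADGBC/- → run A
t=13: L0/L1/L2 = -/ADGBC/- → run A
t=14: L0/L1/L2 = -/DGBC/A → run D
t=15: L0/L1/L2 = -/DGBC/A → run D
t=16: L0/L1/L2 = -/DGBC/A → run D
t=17: L0/L1/L2 = -/DGBC/A → run D
t=18: L0/L1/L2 = -/GBC/AD → run G
t=19: L0/L1/L2 = -/GBC/AD → run G
t=20: L0/L1/L2 = -/GBC/AD → run G
t=21: L0/L1/L2 = -/GBC/AD → run G
t=22: L0/L1/L2 = -/BC/ADG → run B
t=23: L0/L1/L2 = -/BC/ADG → run B
t=24: L0/L1/L2 = -/BC/ADG → run B
t=25: L0/L1/L2 = -/C/ADG → run C
t=26: L0/L1/L2 = -/C/ADG → run C
t=27: L0/L1/L2 = -/C/ADG → run C
t=28: L0/L1/L2 = -/C/ADG → run C
t=29: L0/L1/L2 = -/-/ADGC → run A
t=30: L0/L1/L2 = -/-/ADGC → run A
t=31: L0/L1/L2 = -/-/DGC → run D
t=32: L0/L1/L2 = -/-/DGC → run D
t=33: L0/L1/L2 = -/-/GC → run G
t=34: L0/L1/L2 = -/-/C → run C
t=35: (idle)
t=36: (idle)
t=37: (idle)
t=38: (idle)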